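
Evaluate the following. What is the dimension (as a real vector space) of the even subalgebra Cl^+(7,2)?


Even subalgebra dimension = 2^(n-1)
n = 7 + 2 = 9
2^(9 - 1) = 2^8 = 256
Verification: sum of C(9,k) for even k = 1 + 36 + 126 + 84 + 9 = 256
Result = 256


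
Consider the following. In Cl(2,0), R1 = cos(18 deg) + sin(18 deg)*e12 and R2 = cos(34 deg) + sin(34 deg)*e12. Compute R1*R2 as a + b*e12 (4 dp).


Same-plane rotors commute and their half-angles add:
R1*R2 = cos(a1 + a2) + sin(a1 + a2)*e12.
a1 + a2 = 18 + 34 = 52 deg
cos(52 deg) = 0.6157
sin(52 deg) = 0.7880
R1*R2 = 0.6157 + 0.7880*e12


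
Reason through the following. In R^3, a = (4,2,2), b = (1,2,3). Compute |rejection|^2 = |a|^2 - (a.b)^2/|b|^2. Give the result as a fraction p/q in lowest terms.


|a|^2 = 4^2 + 2^2 + 2^2 = 24
|b|^2 = 1^2 + 2^2 + 3^2 = 14
a . b = 4*1 + 2*2 + 2*3 = 14
(a.b)^2 = 14^2 = 196
|rej|^2 = 24 - 196/14
= (336 - 196)/14
= 140/14
In lowest terms: 10/1


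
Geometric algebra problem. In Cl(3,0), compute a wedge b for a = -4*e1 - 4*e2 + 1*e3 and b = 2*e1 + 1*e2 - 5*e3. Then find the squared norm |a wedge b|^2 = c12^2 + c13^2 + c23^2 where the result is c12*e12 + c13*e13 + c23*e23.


a wedge b = (a1*b2 - a2*b1)*e12 + (a1*b3 - a3*b1)*e13 + (a2*b3 - a3*b2)*e23
e12 coeff: (-4)*1 - (-4)*2 = -4 - (-8) = 4
e13 coeff: (-4)*(-5) - 1*2 = 20 - 2 = 18
e23 coeff: (-4)*(-5) - 1*1 = 20 - 1 = 19
|a wedge b|^2 = 4^2 + 18^2 + 19^2
= 16 + 324 + 361
= 701


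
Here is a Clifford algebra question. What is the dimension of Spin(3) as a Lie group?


Spin(n) double-covers SO(n); both have Lie algebra so(n) of dimension n(n-1)/2.
n = 3
n(n-1) = 3 * 2 = 6
dim Spin(3) = 6/2 = 3


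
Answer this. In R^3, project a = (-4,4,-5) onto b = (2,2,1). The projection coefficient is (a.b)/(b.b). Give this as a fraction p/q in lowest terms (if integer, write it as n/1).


Projection coefficient = (a . b) / (b . b)
a . b = (-4)*2 + 4*2 + (-5)*1
= -8 + 8 + (-5) = -5
b . b = 2^2 + 2^2 + 1^2
= 4 + 4 + 1 = 9
Coefficient = -5/9
In lowest terms: -5/9


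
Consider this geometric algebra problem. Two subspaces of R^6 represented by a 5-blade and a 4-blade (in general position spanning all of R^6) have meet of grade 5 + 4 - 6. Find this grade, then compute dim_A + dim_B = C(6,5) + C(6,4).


Meet grade = grade(A) + grade(B) - n
= 5 + 4 - 6 = 3
C(6,5) = 6
C(6,4) = 15
dim_A + dim_B = 6 + 15 = 21


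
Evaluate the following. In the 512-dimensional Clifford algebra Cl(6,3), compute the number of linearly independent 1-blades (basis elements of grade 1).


Number of grade-k basis blades in Cl(p,q) with n = p + q is C(n, k).
n = 6 + 3 = 9
C(9, 1) = 9! / (1! * 8!)
= 362880 / (1 * 40320)
= 9


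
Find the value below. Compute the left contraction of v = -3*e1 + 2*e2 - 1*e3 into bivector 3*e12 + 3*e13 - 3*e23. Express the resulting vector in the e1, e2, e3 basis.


Left contraction v _| B = <vB>_1 (grade-1 part of the geometric product vB).
Using e1_|e12 = e2, e2_|e12 = -e1, e1_|e13 = e3, e3_|e13 = -e1, e2_|e23 = e3, e3_|e23 = -e2:
e1 coeff: -v2*b12 - v3*b13 = -(2)*(3) - (-1)*(3) = -3
e2 coeff: v1*b12 - v3*b23 = (-3)*(3) - (-1)*(-3) = -12
e3 coeff: v1*b13 + v2*b23 = (-3)*(3) + (2)*(-3) = -15
v _| B = -3*e1 - 12*e2 - 15*e3


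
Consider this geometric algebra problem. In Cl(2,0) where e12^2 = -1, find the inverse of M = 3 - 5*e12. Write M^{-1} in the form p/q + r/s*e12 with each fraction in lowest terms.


M = 3 - 5*e12, where e12^2 = -1.
Since M commutes with its reverse ~M = a - b*e12, M * ~M = a^2 - b^2*e12^2 = a^2 + b^2.
So M^{-1} = ~M / (a^2 + b^2) = (a - b*e12)/(a^2 + b^2).
a^2 + b^2 = 9 + 25 = 34
Scalar part = 3/34 = 3/34
Bivector coeff = 5/34 = 5/34
M^{-1} = 3/34 + 5/34*e12


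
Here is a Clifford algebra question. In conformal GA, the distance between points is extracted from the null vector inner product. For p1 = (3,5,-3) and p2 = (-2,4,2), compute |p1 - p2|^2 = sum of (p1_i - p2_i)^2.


p1 - p2 = (5, 1, -5)
|p1 - p2|^2 = 5^2 + 1^2 + (-5)^2
= 25 + 1 + 25
= 51


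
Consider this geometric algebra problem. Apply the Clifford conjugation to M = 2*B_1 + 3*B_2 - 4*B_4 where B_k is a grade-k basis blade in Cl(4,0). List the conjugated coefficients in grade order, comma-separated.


Clifford conjugate sign for grade k: (-1)^(k(k+1)/2)
Grade 1: (-1)^(1*2/2) = (-1)^1 = -1, coeff 2 -> -2
Grade 2: (-1)^(2*3/2) = (-1)^3 = -1, coeff 3 -> -3
Grade 4: (-1)^(4*5/2) = (-1)^10 = 1, coeff -4 -> -4
Conjugated coefficients: -2, -3, -4


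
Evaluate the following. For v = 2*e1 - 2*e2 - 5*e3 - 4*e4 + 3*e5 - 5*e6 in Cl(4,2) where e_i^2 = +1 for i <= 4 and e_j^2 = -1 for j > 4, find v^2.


v^2 = sum of c_i^2 * e_i^2
Positive signature terms (e_i^2 = +1): 2^2 + (-2)^2 + (-5)^2 + (-4)^2 = 49
Negative signature terms (e_j^2 = -1): 3^2 + (-5)^2 = 34
v^2 = 49 - 34 = 15


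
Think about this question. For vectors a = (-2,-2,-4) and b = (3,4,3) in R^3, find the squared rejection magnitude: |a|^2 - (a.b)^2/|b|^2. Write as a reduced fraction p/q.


|a|^2 = (-2)^2 + (-2)^2 + (-4)^2 = 24
|b|^2 = 3^2 + 4^2 + 3^2 = 34
a . b = (-2)*3 + (-2)*4 + (-4)*3 = -26
(a.b)^2 = (-26)^2 = 676
|rej|^2 = 24 - 676/34
= (816 - 676)/34
= 140/34
In lowest terms: 70/17


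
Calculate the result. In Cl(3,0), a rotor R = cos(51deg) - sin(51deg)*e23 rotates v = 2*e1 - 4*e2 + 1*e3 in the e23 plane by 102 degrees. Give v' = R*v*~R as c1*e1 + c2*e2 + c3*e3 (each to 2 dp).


Rotor R = cos(51deg) - sin(51deg)*e23
Rotation angle theta = 2 * 51 = 102 degrees in the e23 plane (e2 -> e3).
The component perpendicular to the plane (e1) is invariant: v'_1 = v1 = 2.00
cos(102deg) = -0.2079, sin(102deg) = 0.9781
v'_2 = v2*cos(theta) - v3*sin(theta) = -4*(-0.2079) - 1*0.9781 = -0.15
v'_3 = v2*sin(theta) + v3*cos(theta) = -4*0.9781 + 1*(-0.2079) = -4.12
v' = 2.00*e1 - 0.15*e2 - 4.12*e3


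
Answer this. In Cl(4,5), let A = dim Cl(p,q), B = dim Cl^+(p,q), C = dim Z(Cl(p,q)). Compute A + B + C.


n = 4 + 5 = 9
Total dim = 2^9 = 512
Even subalgebra dim = 2^8 = 256
n is odd, so center dim = 2
Sum = 512 + 256 + 2 = 770


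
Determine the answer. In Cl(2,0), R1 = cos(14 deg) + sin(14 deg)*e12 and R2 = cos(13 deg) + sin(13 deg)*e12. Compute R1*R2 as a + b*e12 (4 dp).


Same-plane rotors commute and their half-angles add:
R1*R2 = cos(a1 + a2) + sin(a1 + a2)*e12.
a1 + a2 = 14 + 13 = 27 deg
cos(27 deg) = 0.8910
sin(27 deg) = 0.4540
R1*R2 = 0.8910 + 0.4540*e12


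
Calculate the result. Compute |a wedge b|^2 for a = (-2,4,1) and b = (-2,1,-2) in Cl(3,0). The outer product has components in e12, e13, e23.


a wedge b = (a1*b2 - a2*b1)*e12 + (a1*b3 - a3*b1)*e13 + (a2*b3 - a3*b2)*e23
e12 coeff: (-2)*1 - 4*(-2) = -2 - (-8) = 6
e13 coeff: (-2)*(-2) - 1*(-2) = 4 - (-2) = 6
e23 coeff: 4*(-2) - 1*1 = -8 - 1 = -9
|a wedge b|^2 = 6^2 + 6^2 + (-9)^2
= 36 + 36 + 81
= 153


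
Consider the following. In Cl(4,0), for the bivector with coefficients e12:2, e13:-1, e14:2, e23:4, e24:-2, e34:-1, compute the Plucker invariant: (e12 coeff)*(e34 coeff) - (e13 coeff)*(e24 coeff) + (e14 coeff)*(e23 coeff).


Plucker relation: af - be + cd
a*f = 2*(-1) = -2
b*e = (-1)*(-2) = 2
c*d = 2*4 = 8
af - be + cd = -2 - 2 + 8
= 4


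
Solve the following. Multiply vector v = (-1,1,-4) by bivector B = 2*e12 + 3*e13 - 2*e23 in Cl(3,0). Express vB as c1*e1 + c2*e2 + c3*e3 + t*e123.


vB has grade-1 (vector) and grade-3 (trivector) parts: vB = (v _| B) + (v ^ B).
Vector part <vB>_1:
  e1: -v2*b12 - v3*b13 = -(1)*(2) - (-4)*(3) = 10
  e2: v1*b12 - v3*b23 = (-1)*(2) - (-4)*(-2) = -10
  e3: v1*b13 + v2*b23 = (-1)*(3) + (1)*(-2) = -5
Trivector part <vB>_3:
  e123: v1*b23 - v2*b13 + v3*b12 = (-1)*(-2) - (1)*(3) + (-4)*(2) = -9
vB = 10*e1 - 10*e2 - 5*e3 - 9*e123


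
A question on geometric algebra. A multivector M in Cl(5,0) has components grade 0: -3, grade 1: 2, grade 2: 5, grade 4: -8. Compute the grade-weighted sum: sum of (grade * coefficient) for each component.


Grade-weighted sum = sum of grade_k * coefficient_k
0*(-3) = 0
1*2 = 2
2*5 = 10
4*(-8) = -32
Total = 0 + 2 + 10 + (-32) = -20


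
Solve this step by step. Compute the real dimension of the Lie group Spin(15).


Spin(n) double-covers SO(n); both have Lie algebra so(n) of dimension n(n-1)/2.
n = 15
n(n-1) = 15 * 14 = 210
dim Spin(15) = 210/2 = 105


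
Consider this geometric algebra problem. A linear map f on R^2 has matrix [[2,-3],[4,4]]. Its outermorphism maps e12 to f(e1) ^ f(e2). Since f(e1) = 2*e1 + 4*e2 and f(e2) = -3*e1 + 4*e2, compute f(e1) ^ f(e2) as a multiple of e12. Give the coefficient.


The outermorphism of a linear map f sends e1^e2 to f(e1)^f(e2).
f(e1) = 2*e1 + 4*e2
f(e2) = -3*e1 + 4*e2
f(e1) ^ f(e2) = (2*e1 + 4*e2) ^ (-3*e1 + 4*e2)
= 2*4*e12 + 4*(-3)*e21
= (8 - (-12))*e12
= 20*e12
Coefficient = 20


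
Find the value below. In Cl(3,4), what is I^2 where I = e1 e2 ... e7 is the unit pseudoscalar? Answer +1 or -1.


The pseudoscalar I = e1...e_n (product of all n generators) of Cl(p,q) satisfies I^2 = (-1)^(q + n(n-1)/2).
p = 3, q = 4, n = p + q = 7
n(n-1)/2 = 7 * 6 / 2 = 21
Exponent = q + n(n-1)/2 = 4 + 21 = 25
I^2 = (-1)^25 = -1


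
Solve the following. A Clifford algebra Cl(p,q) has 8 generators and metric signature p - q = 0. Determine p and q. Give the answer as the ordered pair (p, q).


We need p + q = 8 and p - q = 0.
Adding: 2p = 8 + 0 = 8, so p = 4.
Then q = 8 - 4 = 4.
(p, q) = (4, 4)


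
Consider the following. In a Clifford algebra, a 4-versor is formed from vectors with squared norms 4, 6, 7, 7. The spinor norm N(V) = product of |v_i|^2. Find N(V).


Spinor norm N(V) = |v1|^2 * |v2|^2 * ... * |v4|^2
= 4 * 6 * 7 * 7
Running product: 4, 24, 168, 1176
N(V) = 1176


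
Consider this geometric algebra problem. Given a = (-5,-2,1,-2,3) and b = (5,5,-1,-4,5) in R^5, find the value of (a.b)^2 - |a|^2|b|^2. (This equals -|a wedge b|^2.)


a . b = (-5)*5 + (-2)*5 + 1*(-1) + (-2)*(-4) + 3*5
= -25 + (-10) + (-1) + 8 + 15 = -13
|a|^2 = (-5)^2 + (-2)^2 + 1^2 + (-2)^2 + 3^2 = 43
|b|^2 = 5^2 + 5^2 + (-1)^2 + (-4)^2 + 5^2 = 92
(a.b)^2 = (-13)^2 = 169
|a|^2 * |b|^2 = 43 * 92 = 3956
Result = 169 - 3956 = -3787


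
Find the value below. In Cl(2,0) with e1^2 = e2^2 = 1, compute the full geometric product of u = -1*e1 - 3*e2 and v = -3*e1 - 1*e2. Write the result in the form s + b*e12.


Expand: (-1*e1 - 3*e2)(-3*e1 - 1*e2)
= (-1)*(-3)*e1e1 + (-1)*(-1)*e1e2 + (-3)*(-3)*e2e1 + (-3)*(-1)*e2e2
Using e1^2 = e2^2 = 1, e2e1 = -e1e2:
Scalar part s = (-1)*(-3) + (-3)*(-1) = 3 + 3 = 6
Bivector part b = (-1)*(-1) - (-3)*(-3) = 1 - 9 = -8
uv = 6 - 8*e12


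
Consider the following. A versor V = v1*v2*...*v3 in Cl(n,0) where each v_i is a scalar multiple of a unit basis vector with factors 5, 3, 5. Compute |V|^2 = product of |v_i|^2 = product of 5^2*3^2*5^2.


Each vector v_i has |v_i|^2 = s_i^2
Squared scales: 5^2 = 25, 3^2 = 9, 5^2 = 25
|V|^2 = 25 * 9 * 25
= 5625


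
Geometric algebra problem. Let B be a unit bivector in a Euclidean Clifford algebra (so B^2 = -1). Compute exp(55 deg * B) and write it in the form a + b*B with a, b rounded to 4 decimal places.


For a unit bivector B with B^2 = -1, the exponential series gives
e^(theta*B) = cos(theta) + sin(theta)*B (the GA analogue of Euler's formula).
theta = 55 degrees = 0.959931 rad
cos(55 deg) = 0.5736
sin(55 deg) = 0.8192
exp(theta*B) = 0.5736 + 0.8192*B


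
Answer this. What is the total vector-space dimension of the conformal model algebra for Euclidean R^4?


The conformal model of R^4 uses Cl(5,1): the 4 Euclidean generators plus two extra orthogonal generators e+ (e+^2 = +1) and e- (e-^2 = -1), from which the null vectors e0, einf are built.
Number of generators m = 4 + 2 = 6.
dim Cl(p,q) = 2^m = 2^6 = 64


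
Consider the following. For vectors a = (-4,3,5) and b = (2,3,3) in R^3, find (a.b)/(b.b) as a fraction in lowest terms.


Projection coefficient = (a . b) / (b . b)
a . b = (-4)*2 + 3*3 + 5*3
= -8 + 9 + 15 = 16
b . b = 2^2 + 3^2 + 3^2
= 4 + 9 + 9 = 22
Coefficient = 16/22
In lowest terms: 8/11


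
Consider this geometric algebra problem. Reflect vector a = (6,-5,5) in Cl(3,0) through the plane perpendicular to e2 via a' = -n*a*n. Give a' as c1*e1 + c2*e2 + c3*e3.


Reflection formula: a' = -n*a*n, with n = e2 (unit vector, n^2 = 1).
For reflection through hyperplane perp to e2:
The component along e2 flips sign, others stay.
a = (6, -5, 5)
a' = (6, 5, 5)
a' = 6*e1 + 5*e2 + 5*e3


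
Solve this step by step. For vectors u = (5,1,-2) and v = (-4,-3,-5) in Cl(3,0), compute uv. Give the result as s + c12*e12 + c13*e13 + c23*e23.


In Cl(3,0): e_i^2 = 1, e_ie_j = -e_je_i for i != j.
Scalar part = u . v = 5*(-4) + 1*(-3) + (-2)*(-5)
= -20 + (-3) + 10 = -13
e12 coeff = 5*(-3) - 1*(-4) = -15 - (-4) = -11
e13 coeff = 5*(-5) - (-2)*(-4) = -25 - 8 = -33
e23 coeff = 1*(-5) - (-2)*(-3) = -5 - 6 = -11
uv = -13 - 11*e12 - 33*e13 - 11*e23


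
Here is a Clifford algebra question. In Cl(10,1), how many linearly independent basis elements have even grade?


Even subalgebra dimension = 2^(n-1)
n = 10 + 1 = 11
2^(11 - 1) = 2^10 = 1024
Verification: sum of C(11,k) for even k = 1 + 55 + 330 + 462 + 165 + 11 = 1024
Result = 1024


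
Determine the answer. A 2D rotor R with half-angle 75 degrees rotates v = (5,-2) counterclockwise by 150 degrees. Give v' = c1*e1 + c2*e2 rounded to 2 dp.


Rotor R = cos(75deg) - sin(75deg)*e12
Rotation angle theta = 2 * 75 = 150 degrees
v' = R*v*~R rotates v by theta.
cos(150deg) = -0.8660, sin(150deg) = 0.5000
v'_1 = 5*cos(150deg) - (-2)*sin(150deg)
= 5*(-0.8660) - (-2)*0.5000
= -3.33
v'_2 = 5*sin(150deg) + (-2)*cos(150deg)
= 5*0.5000 + (-2)*(-0.8660)
= 4.23
v' = -3.33*e1 + 4.23*e2


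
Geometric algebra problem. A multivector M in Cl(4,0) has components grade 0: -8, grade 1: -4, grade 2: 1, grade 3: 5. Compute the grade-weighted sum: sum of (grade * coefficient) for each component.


Grade-weighted sum = sum of grade_k * coefficient_k
0*(-8) = 0
1*(-4) = -4
2*1 = 2
3*5 = 15
Total = 0 + (-4) + 2 + 15 = 13


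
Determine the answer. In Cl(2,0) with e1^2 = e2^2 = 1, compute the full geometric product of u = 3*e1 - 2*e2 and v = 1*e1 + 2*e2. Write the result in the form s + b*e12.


Expand: (3*e1 - 2*e2)(1*e1 + 2*e2)
= 3*1*e1e1 + 3*2*e1e2 + (-2)*1*e2e1 + (-2)*2*e2e2
Using e1^2 = e2^2 = 1, e2e1 = -e1e2:
Scalar part s = 3*1 + (-2)*2 = 3 + (-4) = -1
Bivector part b = 3*2 - (-2)*1 = 6 - (-2) = 8
uv = -1 + 8*e12


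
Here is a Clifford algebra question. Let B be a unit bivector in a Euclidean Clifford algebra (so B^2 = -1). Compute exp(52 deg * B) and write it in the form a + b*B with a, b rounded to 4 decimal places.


For a unit bivector B with B^2 = -1, the exponential series gives
e^(theta*B) = cos(theta) + sin(theta)*B (the GA analogue of Euler's formula).
theta = 52 degrees = 0.907571 rad
cos(52 deg) = 0.6157
sin(52 deg) = 0.7880
exp(theta*B) = 0.6157 + 0.7880*B


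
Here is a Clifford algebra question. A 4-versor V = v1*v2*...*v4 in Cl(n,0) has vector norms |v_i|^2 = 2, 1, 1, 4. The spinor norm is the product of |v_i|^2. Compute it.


Spinor norm N(V) = |v1|^2 * |v2|^2 * ... * |v4|^2
= 2 * 1 * 1 * 4
Running product: 2, 2, 2, 8
N(V) = 8


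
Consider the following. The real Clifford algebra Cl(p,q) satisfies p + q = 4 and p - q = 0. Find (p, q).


We need p + q = 4 and p - q = 0.
Adding: 2p = 4 + 0 = 4, so p = 2.
Then q = 4 - 2 = 2.
(p, q) = (2, 2)


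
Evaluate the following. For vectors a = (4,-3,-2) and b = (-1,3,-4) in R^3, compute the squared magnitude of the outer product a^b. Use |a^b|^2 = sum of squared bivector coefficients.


a wedge b = (a1*b2 - a2*b1)*e12 + (a1*b3 - a3*b1)*e13 + (a2*b3 - a3*b2)*e23
e12 coeff: 4*3 - (-3)*(-1) = 12 - 3 = 9
e13 coeff: 4*(-4) - (-2)*(-1) = -16 - 2 = -18
e23 coeff: (-3)*(-4) - (-2)*3 = 12 - (-6) = 18
|a wedge b|^2 = 9^2 + (-18)^2 + 18^2
= 81 + 324 + 324
= 729


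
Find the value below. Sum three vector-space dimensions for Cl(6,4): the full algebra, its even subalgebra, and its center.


n = 6 + 4 = 10
Total dim = 2^10 = 1024
Even subalgebra dim = 2^9 = 512
n is even, so center dim = 1
Sum = 1024 + 512 + 1 = 1537


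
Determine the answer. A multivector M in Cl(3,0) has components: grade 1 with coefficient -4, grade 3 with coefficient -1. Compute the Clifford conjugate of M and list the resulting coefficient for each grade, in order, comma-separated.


Clifford conjugate sign for grade k: (-1)^(k(k+1)/2)
Grade 1: (-1)^(1*2/2) = (-1)^1 = -1, coeff -4 -> 4
Grade 3: (-1)^(3*4/2) = (-1)^6 = 1, coeff -1 -> -1
Conjugated coefficients: 4, -1


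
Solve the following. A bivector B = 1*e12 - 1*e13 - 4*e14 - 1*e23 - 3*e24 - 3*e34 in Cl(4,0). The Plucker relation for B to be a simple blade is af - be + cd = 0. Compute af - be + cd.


Plucker relation: af - be + cd
a*f = 1*(-3) = -3
b*e = (-1)*(-3) = 3
c*d = (-4)*(-1) = 4
af - be + cd = -3 - 3 + 4
= -2


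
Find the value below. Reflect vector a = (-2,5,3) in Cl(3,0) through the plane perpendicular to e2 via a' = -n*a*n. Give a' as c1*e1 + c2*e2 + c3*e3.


Reflection formula: a' = -n*a*n, with n = e2 (unit vector, n^2 = 1).
For reflection through hyperplane perp to e2:
The component along e2 flips sign, others stay.
a = (-2, 5, 3)
a' = (-2, -5, 3)
a' = -2*e1 - 5*e2 + 3*e3


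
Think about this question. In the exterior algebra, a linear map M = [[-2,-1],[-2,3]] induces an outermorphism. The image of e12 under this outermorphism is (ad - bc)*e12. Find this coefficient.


The outermorphism of a linear map f sends e1^e2 to f(e1)^f(e2).
f(e1) = -2*e1 - 2*e2
f(e2) = -1*e1 + 3*e2
f(e1) ^ f(e2) = (-2*e1 - 2*e2) ^ (-1*e1 + 3*e2)
= (-2)*3*e12 + (-2)*(-1)*e21
= (-6 - 2)*e12
= -8*e12
Coefficient = -8


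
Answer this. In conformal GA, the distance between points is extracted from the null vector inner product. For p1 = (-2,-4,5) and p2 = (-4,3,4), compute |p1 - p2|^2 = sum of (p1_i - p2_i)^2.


p1 - p2 = (2, -7, 1)
|p1 - p2|^2 = 2^2 + (-7)^2 + 1^2
= 4 + 49 + 1
= 54


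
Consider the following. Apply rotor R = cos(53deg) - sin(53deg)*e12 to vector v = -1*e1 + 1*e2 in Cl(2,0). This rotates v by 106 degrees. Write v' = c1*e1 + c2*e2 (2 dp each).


Rotor R = cos(53deg) - sin(53deg)*e12
Rotation angle theta = 2 * 53 = 106 degrees
v' = R*v*~R rotates v by theta.
cos(106deg) = -0.2756, sin(106deg) = 0.9613
v'_1 = -1*cos(106deg) - 1*sin(106deg)
= -1*(-0.2756) - 1*0.9613
= -0.69
v'_2 = -1*sin(106deg) + 1*cos(106deg)
= -1*0.9613 + 1*(-0.2756)
= -1.24
v' = -0.69*e1 - 1.24*e2


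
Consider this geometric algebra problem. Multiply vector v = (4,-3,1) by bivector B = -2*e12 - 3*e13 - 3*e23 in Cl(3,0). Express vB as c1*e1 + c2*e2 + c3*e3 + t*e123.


vB has grade-1 (vector) and grade-3 (trivector) parts: vB = (v _| B) + (v ^ B).
Vector part <vB>_1:
  e1: -v2*b12 - v3*b13 = -(-3)*(-2) - (1)*(-3) = -3
  e2: v1*b12 - v3*b23 = (4)*(-2) - (1)*(-3) = -5
  e3: v1*b13 + v2*b23 = (4)*(-3) + (-3)*(-3) = -3
Trivector part <vB>_3:
  e123: v1*b23 - v2*b13 + v3*b12 = (4)*(-3) - (-3)*(-3) + (1)*(-2) = -23
vB = -3*e1 - 5*e2 - 3*e3 - 23*e123


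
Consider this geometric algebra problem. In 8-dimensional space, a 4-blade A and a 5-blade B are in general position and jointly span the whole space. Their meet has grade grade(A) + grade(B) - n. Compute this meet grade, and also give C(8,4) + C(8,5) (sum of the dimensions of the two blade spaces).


Meet grade = grade(A) + grade(B) - n
= 4 + 5 - 8 = 1
C(8,4) = 70
C(8,5) = 56
dim_A + dim_B = 70 + 56 = 126


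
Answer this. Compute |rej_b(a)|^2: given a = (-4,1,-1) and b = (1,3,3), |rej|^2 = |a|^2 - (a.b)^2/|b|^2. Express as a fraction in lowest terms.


|a|^2 = (-4)^2 + 1^2 + (-1)^2 = 18
|b|^2 = 1^2 + 3^2 + 3^2 = 19
a . b = (-4)*1 + 1*3 + (-1)*3 = -4
(a.b)^2 = (-4)^2 = 16
|rej|^2 = 18 - 16/19
= (342 - 16)/19
= 326/19
In lowest terms: 326/19


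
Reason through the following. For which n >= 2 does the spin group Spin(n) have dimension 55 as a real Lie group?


dim Spin(n) = dim so(n) = n(n-1)/2.
Solve n(n-1)/2 = 55, i.e. n^2 - n - 110 = 0.
Discriminant = 1 + 8*55 = 441
n = (1 + sqrt(441))/2 = (1 + 21)/2 = 11


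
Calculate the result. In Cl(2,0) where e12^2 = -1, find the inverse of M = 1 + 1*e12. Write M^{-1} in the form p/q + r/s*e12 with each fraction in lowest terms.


M = 1 + 1*e12, where e12^2 = -1.
Since M commutes with its reverse ~M = a - b*e12, M * ~M = a^2 - b^2*e12^2 = a^2 + b^2.
So M^{-1} = ~M / (a^2 + b^2) = (a - b*e12)/(a^2 + b^2).
a^2 + b^2 = 1 + 1 = 2
Scalar part = 1/2 = 1/2
Bivector coeff = -1/2 = -1/2
M^{-1} = 1/2 - 1/2*e12


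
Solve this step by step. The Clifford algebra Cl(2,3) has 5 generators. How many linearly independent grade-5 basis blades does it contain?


Number of grade-k basis blades in Cl(p,q) with n = p + q is C(n, k).
n = 2 + 3 = 5
C(5, 5) = 5! / (5! * 0!)
= 120 / (120 * 1)
= 1


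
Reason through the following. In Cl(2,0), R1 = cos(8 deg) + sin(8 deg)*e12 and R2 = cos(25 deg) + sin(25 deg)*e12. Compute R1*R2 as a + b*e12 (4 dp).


Same-plane rotors commute and their half-angles add:
R1*R2 = cos(a1 + a2) + sin(a1 + a2)*e12.
a1 + a2 = 8 + 25 = 33 deg
cos(33 deg) = 0.8387
sin(33 deg) = 0.5446
R1*R2 = 0.8387 + 0.5446*e12


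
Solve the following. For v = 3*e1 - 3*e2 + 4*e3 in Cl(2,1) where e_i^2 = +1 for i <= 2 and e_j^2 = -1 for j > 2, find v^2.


v^2 = sum of c_i^2 * e_i^2
Positive signature terms (e_i^2 = +1): 3^2 + (-3)^2 = 18
Negative signature terms (e_j^2 = -1): 4^2 = 16
v^2 = 18 - 16 = 2


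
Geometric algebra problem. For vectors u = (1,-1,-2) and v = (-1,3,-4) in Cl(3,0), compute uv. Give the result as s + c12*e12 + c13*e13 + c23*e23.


In Cl(3,0): e_i^2 = 1, e_ie_j = -e_je_i for i != j.
Scalar part = u . v = 1*(-1) + (-1)*3 + (-2)*(-4)
= -1 + (-3) + 8 = 4
e12 coeff = 1*3 - (-1)*(-1) = 3 - 1 = 2
e13 coeff = 1*(-4) - (-2)*(-1) = -4 - 2 = -6
e23 coeff = (-1)*(-4) - (-2)*3 = 4 - (-6) = 10
uv = 4 + 2*e12 - 6*e13 + 10*e23


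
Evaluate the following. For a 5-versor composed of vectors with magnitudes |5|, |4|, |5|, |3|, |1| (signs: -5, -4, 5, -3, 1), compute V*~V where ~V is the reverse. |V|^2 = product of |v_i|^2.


Each vector v_i has |v_i|^2 = s_i^2
Squared scales: (-5)^2 = 25, (-4)^2 = 16, 5^2 = 25, (-3)^2 = 9, 1^2 = 1
|V|^2 = 25 * 16 * 25 * 9 * 1
= 90000


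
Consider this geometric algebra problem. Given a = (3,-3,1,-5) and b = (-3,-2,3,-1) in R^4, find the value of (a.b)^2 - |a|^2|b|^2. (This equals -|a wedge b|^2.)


a . b = 3*(-3) + (-3)*(-2) + 1*3 + (-5)*(-1)
= -9 + 6 + 3 + 5 = 5
|a|^2 = 3^2 + (-3)^2 + 1^2 + (-5)^2 = 44
|b|^2 = (-3)^2 + (-2)^2 + 3^2 + (-1)^2 = 23
(a.b)^2 = 5^2 = 25
|a|^2 * |b|^2 = 44 * 23 = 1012
Result = 25 - 1012 = -987


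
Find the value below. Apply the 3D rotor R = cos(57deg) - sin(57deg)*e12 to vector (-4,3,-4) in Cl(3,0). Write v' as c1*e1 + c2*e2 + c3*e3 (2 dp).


Rotor R = cos(57deg) - sin(57deg)*e12
Rotation angle theta = 2 * 57 = 114 degrees in the e12 plane (e1 -> e2).
The component perpendicular to the plane (e3) is invariant: v'_3 = v3 = -4.00
cos(114deg) = -0.4067, sin(114deg) = 0.9135
v'_1 = v1*cos(theta) - v2*sin(theta) = -4*(-0.4067) - 3*0.9135 = -1.11
v'_2 = v1*sin(theta) + v2*cos(theta) = -4*0.9135 + 3*(-0.4067) = -4.87
v' = -1.11*e1 - 4.87*e2 - 4.00*e3


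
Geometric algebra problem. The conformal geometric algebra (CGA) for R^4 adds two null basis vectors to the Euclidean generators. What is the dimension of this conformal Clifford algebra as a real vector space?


The conformal model of R^4 uses Cl(5,1): the 4 Euclidean generators plus two extra orthogonal generators e+ (e+^2 = +1) and e- (e-^2 = -1), from which the null vectors e0, einf are built.
Number of generators m = 4 + 2 = 6.
dim Cl(p,q) = 2^m = 2^6 = 64


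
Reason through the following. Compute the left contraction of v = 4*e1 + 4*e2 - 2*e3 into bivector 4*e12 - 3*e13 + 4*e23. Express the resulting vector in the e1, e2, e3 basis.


Left contraction v _| B = <vB>_1 (grade-1 part of the geometric product vB).
Using e1_|e12 = e2, e2_|e12 = -e1, e1_|e13 = e3, e3_|e13 = -e1, e2_|e23 = e3, e3_|e23 = -e2:
e1 coeff: -v2*b12 - v3*b13 = -(4)*(4) - (-2)*(-3) = -22
e2 coeff: v1*b12 - v3*b23 = (4)*(4) - (-2)*(4) = 24
e3 coeff: v1*b13 + v2*b23 = (4)*(-3) + (4)*(4) = 4
v _| B = -22*e1 + 24*e2 + 4*e3


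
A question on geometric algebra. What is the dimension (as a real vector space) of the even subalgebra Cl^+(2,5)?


Even subalgebra dimension = 2^(n-1)
n = 2 + 5 = 7
2^(7 - 1) = 2^6 = 64
Verification: sum of C(7,k) for even k = 1 + 21 + 35 + 7 = 64
Result = 64


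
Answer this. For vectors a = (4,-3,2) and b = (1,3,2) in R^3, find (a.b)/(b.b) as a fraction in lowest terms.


Projection coefficient = (a . b) / (b . b)
a . b = 4*1 + (-3)*3 + 2*2
= 4 + (-9) + 4 = -1
b . b = 1^2 + 3^2 + 2^2
= 1 + 9 + 4 = 14
Coefficient = -1/14
In lowest terms: -1/14


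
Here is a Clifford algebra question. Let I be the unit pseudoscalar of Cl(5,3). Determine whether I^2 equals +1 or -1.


The pseudoscalar I = e1...e_n (product of all n generators) of Cl(p,q) satisfies I^2 = (-1)^(q + n(n-1)/2).
p = 5, q = 3, n = p + q = 8
n(n-1)/2 = 8 * 7 / 2 = 28
Exponent = q + n(n-1)/2 = 3 + 28 = 31
I^2 = (-1)^31 = -1


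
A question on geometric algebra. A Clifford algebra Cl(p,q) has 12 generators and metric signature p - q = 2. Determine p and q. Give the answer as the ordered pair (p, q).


We need p + q = 12 and p - q = 2.
Adding: 2p = 12 + 2 = 14, so p = 7.
Then q = 12 - 7 = 5.
(p, q) = (7, 5)


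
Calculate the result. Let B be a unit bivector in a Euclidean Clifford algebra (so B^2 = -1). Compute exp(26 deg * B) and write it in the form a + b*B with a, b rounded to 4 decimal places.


For a unit bivector B with B^2 = -1, the exponential series gives
e^(theta*B) = cos(theta) + sin(theta)*B (the GA analogue of Euler's formula).
theta = 26 degrees = 0.453786 rad
cos(26 deg) = 0.8988
sin(26 deg) = 0.4384
exp(theta*B) = 0.8988 + 0.4384*B


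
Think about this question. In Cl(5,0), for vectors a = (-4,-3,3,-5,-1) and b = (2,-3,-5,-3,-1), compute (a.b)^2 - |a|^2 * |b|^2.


a . b = (-4)*2 + (-3)*(-3) + 3*(-5) + (-5)*(-3) + (-1)*(-1)
= -8 + 9 + (-15) + 15 + 1 = 2
|a|^2 = (-4)^2 + (-3)^2 + 3^2 + (-5)^2 + (-1)^2 = 60
|b|^2 = 2^2 + (-3)^2 + (-5)^2 + (-3)^2 + (-1)^2 = 48
(a.b)^2 = 2^2 = 4
|a|^2 * |b|^2 = 60 * 48 = 2880
Result = 4 - 2880 = -2876


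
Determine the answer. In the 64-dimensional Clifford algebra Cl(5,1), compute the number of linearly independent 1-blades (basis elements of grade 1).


Number of grade-k basis blades in Cl(p,q) with n = p + q is C(n, k).
n = 5 + 1 = 6
C(6, 1) = 6! / (1! * 5!)
= 720 / (1 * 120)
= 6


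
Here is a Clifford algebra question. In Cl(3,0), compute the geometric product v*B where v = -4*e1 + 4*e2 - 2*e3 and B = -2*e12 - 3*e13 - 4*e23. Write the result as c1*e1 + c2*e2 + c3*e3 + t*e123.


vB has grade-1 (vector) and grade-3 (trivector) parts: vB = (v _| B) + (v ^ B).
Vector part <vB>_1:
  e1: -v2*b12 - v3*b13 = -(4)*(-2) - (-2)*(-3) = 2
  e2: v1*b12 - v3*b23 = (-4)*(-2) - (-2)*(-4) = 0
  e3: v1*b13 + v2*b23 = (-4)*(-3) + (4)*(-4) = -4
Trivector part <vB>_3:
  e123: v1*b23 - v2*b13 + v3*b12 = (-4)*(-4) - (4)*(-3) + (-2)*(-2) = 32
vB = 2*e1 + 0*e2 - 4*e3 + 32*e123


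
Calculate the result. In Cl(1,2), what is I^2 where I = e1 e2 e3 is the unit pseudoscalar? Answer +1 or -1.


The pseudoscalar I = e1...e_n (product of all n generators) of Cl(p,q) satisfies I^2 = (-1)^(q + n(n-1)/2).
p = 1, q = 2, n = p + q = 3
n(n-1)/2 = 3 * 2 / 2 = 3
Exponent = q + n(n-1)/2 = 2 + 3 = 5
I^2 = (-1)^5 = -1


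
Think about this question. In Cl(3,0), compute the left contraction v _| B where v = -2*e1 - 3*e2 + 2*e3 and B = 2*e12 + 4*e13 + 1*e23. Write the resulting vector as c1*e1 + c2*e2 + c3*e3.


Left contraction v _| B = <vB>_1 (grade-1 part of the geometric product vB).
Using e1_|e12 = e2, e2_|e12 = -e1, e1_|e13 = e3, e3_|e13 = -e1, e2_|e23 = e3, e3_|e23 = -e2:
e1 coeff: -v2*b12 - v3*b13 = -(-3)*(2) - (2)*(4) = -2
e2 coeff: v1*b12 - v3*b23 = (-2)*(2) - (2)*(1) = -6
e3 coeff: v1*b13 + v2*b23 = (-2)*(4) + (-3)*(1) = -11
v _| B = -2*e1 - 6*e2 - 11*e3


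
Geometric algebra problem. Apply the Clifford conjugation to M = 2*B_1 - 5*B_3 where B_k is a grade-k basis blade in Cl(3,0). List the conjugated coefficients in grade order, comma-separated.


Clifford conjugate sign for grade k: (-1)^(k(k+1)/2)
Grade 1: (-1)^(1*2/2) = (-1)^1 = -1, coeff 2 -> -2
Grade 3: (-1)^(3*4/2) = (-1)^6 = 1, coeff -5 -> -5
Conjugated coefficients: -2, -5


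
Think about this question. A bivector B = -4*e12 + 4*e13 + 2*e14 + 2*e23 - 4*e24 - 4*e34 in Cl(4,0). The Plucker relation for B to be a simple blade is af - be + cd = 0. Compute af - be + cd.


Plucker relation: af - be + cd
a*f = (-4)*(-4) = 16
b*e = 4*(-4) = -16
c*d = 2*2 = 4
af - be + cd = 16 - (-16) + 4
= 36


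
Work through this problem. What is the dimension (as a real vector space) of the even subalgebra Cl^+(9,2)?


Even subalgebra dimension = 2^(n-1)
n = 9 + 2 = 11
2^(11 - 1) = 2^10 = 1024
Verification: sum of C(11,k) for even k = 1 + 55 + 330 + 462 + 165 + 11 = 1024
Result = 1024


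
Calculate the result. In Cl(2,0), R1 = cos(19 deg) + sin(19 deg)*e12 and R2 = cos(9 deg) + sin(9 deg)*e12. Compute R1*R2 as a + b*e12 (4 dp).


Same-plane rotors commute and their half-angles add:
R1*R2 = cos(a1 + a2) + sin(a1 + a2)*e12.
a1 + a2 = 19 + 9 = 28 deg
cos(28 deg) = 0.8829
sin(28 deg) = 0.4695
R1*R2 = 0.8829 + 0.4695*e12


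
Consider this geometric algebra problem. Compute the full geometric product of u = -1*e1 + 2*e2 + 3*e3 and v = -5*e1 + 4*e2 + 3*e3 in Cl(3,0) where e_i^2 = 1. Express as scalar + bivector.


In Cl(3,0): e_i^2 = 1, e_ie_j = -e_je_i for i != j.
Scalar part = u . v = (-1)*(-5) + 2*4 + 3*3
= 5 + 8 + 9 = 22
e12 coeff = (-1)*4 - 2*(-5) = -4 - (-10) = 6
e13 coeff = (-1)*3 - 3*(-5) = -3 - (-15) = 12
e23 coeff = 2*3 - 3*4 = 6 - 12 = -6
uv = 22 + 6*e12 + 12*e13 - 6*e23


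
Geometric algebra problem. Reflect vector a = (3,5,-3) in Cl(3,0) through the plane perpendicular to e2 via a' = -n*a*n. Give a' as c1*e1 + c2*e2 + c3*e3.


Reflection formula: a' = -n*a*n, with n = e2 (unit vector, n^2 = 1).
For reflection through hyperplane perp to e2:
The component along e2 flips sign, others stay.
a = (3, 5, -3)
a' = (3, -5, -3)
a' = 3*e1 - 5*e2 - 3*e3


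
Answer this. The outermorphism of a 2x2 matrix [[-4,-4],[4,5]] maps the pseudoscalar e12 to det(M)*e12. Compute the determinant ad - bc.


The outermorphism of a linear map f sends e1^e2 to f(e1)^f(e2).
f(e1) = -4*e1 + 4*e2
f(e2) = -4*e1 + 5*e2
f(e1) ^ f(e2) = (-4*e1 + 4*e2) ^ (-4*e1 + 5*e2)
= (-4)*5*e12 + 4*(-4)*e21
= (-20 - (-16))*e12
= -4*e12
Coefficient = -4


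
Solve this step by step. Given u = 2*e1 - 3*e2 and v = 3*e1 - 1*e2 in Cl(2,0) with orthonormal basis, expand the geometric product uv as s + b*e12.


Expand: (2*e1 - 3*e2)(3*e1 - 1*e2)
= 2*3*e1e1 + 2*(-1)*e1e2 + (-3)*3*e2e1 + (-3)*(-1)*e2e2
Using e1^2 = e2^2 = 1, e2e1 = -e1e2:
Scalar part s = 2*3 + (-3)*(-1) = 6 + 3 = 9
Bivector part b = 2*(-1) - (-3)*3 = -2 - (-9) = 7
uv = 9 + 7*e12


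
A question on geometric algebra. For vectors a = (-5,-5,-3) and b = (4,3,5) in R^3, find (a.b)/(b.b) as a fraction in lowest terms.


Projection coefficient = (a . b) / (b . b)
a . b = (-5)*4 + (-5)*3 + (-3)*5
= -20 + (-15) + (-15) = -50
b . b = 4^2 + 3^2 + 5^2
= 16 + 9 + 25 = 50
Coefficient = -50/50
In lowest terms: -1/1


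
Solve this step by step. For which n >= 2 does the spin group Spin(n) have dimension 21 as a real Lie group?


dim Spin(n) = dim so(n) = n(n-1)/2.
Solve n(n-1)/2 = 21, i.e. n^2 - n - 42 = 0.
Discriminant = 1 + 8*21 = 169
n = (1 + sqrt(169))/2 = (1 + 13)/2 = 7


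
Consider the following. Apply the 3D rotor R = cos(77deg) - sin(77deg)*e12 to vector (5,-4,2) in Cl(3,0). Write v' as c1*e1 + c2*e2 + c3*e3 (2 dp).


Rotor R = cos(77deg) - sin(77deg)*e12
Rotation angle theta = 2 * 77 = 154 degrees in the e12 plane (e1 -> e2).
The component perpendicular to the plane (e3) is invariant: v'_3 = v3 = 2.00
cos(154deg) = -0.8988, sin(154deg) = 0.4384
v'_1 = v1*cos(theta) - v2*sin(theta) = 5*(-0.8988) - (-4)*0.4384 = -2.74
v'_2 = v1*sin(theta) + v2*cos(theta) = 5*0.4384 + (-4)*(-0.8988) = 5.79
v' = -2.74*e1 + 5.79*e2 + 2.00*e3


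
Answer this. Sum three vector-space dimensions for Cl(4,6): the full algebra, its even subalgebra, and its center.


n = 4 + 6 = 10
Total dim = 2^10 = 1024
Even subalgebra dim = 2^9 = 512
n is even, so center dim = 1
Sum = 1024 + 512 + 1 = 1537


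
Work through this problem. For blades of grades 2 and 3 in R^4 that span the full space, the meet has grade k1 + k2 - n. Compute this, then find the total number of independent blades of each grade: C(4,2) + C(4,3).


Meet grade = grade(A) + grade(B) - n
= 2 + 3 - 4 = 1
C(4,2) = 6
C(4,3) = 4
dim_A + dim_B = 6 + 4 = 10


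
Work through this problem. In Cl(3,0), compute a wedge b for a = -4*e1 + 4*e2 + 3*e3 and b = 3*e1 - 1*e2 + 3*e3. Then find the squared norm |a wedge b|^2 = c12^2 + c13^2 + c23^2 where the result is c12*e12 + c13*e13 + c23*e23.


a wedge b = (a1*b2 - a2*b1)*e12 + (a1*b3 - a3*b1)*e13 + (a2*b3 - a3*b2)*e23
e12 coeff: (-4)*(-1) - 4*3 = 4 - 12 = -8
e13 coeff: (-4)*3 - 3*3 = -12 - 9 = -21
e23 coeff: 4*3 - 3*(-1) = 12 - (-3) = 15
|a wedge b|^2 = (-8)^2 + (-21)^2 + 15^2
= 64 + 441 + 225
= 730


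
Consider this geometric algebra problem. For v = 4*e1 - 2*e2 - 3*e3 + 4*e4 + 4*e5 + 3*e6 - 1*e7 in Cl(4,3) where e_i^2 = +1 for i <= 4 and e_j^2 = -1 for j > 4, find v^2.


v^2 = sum of c_i^2 * e_i^2
Positive signature terms (e_i^2 = +1): 4^2 + (-2)^2 + (-3)^2 + 4^2 = 45
Negative signature terms (e_j^2 = -1): 4^2 + 3^2 + (-1)^2 = 26
v^2 = 45 - 26 = 19


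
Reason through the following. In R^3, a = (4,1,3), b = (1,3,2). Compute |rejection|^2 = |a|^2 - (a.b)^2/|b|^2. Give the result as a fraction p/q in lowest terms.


|a|^2 = 4^2 + 1^2 + 3^2 = 26
|b|^2 = 1^2 + 3^2 + 2^2 = 14
a . b = 4*1 + 1*3 + 3*2 = 13
(a.b)^2 = 13^2 = 169
|rej|^2 = 26 - 169/14
= (364 - 169)/14
= 195/14
In lowest terms: 195/14


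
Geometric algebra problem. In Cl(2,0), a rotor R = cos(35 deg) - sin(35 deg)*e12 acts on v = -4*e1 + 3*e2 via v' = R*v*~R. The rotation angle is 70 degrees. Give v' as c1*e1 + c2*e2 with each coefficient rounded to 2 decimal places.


Rotor R = cos(35deg) - sin(35deg)*e12
Rotation angle theta = 2 * 35 = 70 degrees
v' = R*v*~R rotates v by theta.
cos(70deg) = 0.3420, sin(70deg) = 0.9397
v'_1 = -4*cos(70deg) - 3*sin(70deg)
= -4*0.3420 - 3*0.9397
= -4.19
v'_2 = -4*sin(70deg) + 3*cos(70deg)
= -4*0.9397 + 3*0.3420
= -2.73
v' = -4.19*e1 - 2.73*e2


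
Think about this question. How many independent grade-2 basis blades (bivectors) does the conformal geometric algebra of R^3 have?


The conformal model of R^3 uses Cl(4,1) with m = 3 + 2 = 5 generators.
Number of grade-2 blades = C(m, 2) = C(5, 2)
= 5*4/2 = 10


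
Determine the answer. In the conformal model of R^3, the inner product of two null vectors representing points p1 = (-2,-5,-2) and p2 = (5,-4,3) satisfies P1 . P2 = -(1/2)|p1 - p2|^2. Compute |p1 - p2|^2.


p1 - p2 = (-7, -1, -5)
|p1 - p2|^2 = (-7)^2 + (-1)^2 + (-5)^2
= 49 + 1 + 25
= 75


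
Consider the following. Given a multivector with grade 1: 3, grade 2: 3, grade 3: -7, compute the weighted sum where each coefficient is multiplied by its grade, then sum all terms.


Grade-weighted sum = sum of grade_k * coefficient_k
1*3 = 3
2*3 = 6
3*(-7) = -21
Total = 3 + 6 + (-21) = -12


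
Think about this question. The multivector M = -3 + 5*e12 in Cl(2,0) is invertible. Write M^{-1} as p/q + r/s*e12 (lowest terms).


M = -3 + 5*e12, where e12^2 = -1.
Since M commutes with its reverse ~M = a - b*e12, M * ~M = a^2 - b^2*e12^2 = a^2 + b^2.
So M^{-1} = ~M / (a^2 + b^2) = (a - b*e12)/(a^2 + b^2).
a^2 + b^2 = 9 + 25 = 34
Scalar part = -3/34 = -3/34
Bivector coeff = -5/34 = -5/34
M^{-1} = -3/34 - 5/34*e12


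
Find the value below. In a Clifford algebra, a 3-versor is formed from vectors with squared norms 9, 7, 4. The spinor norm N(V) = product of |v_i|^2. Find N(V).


Spinor norm N(V) = |v1|^2 * |v2|^2 * ... * |v3|^2
= 9 * 7 * 4
Running product: 9, 63, 252
N(V) = 252


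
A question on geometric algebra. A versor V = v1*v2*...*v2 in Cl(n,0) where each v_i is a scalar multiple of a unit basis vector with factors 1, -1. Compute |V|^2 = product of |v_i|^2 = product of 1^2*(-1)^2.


Each vector v_i has |v_i|^2 = s_i^2
Squared scales: 1^2 = 1, (-1)^2 = 1
|V|^2 = 1 * 1
= 1


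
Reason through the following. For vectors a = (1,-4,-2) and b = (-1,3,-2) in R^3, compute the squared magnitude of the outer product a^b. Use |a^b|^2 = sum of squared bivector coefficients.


a wedge b = (a1*b2 - a2*b1)*e12 + (a1*b3 - a3*b1)*e13 + (a2*b3 - a3*b2)*e23
e12 coeff: 1*3 - (-4)*(-1) = 3 - 4 = -1
e13 coeff: 1*(-2) - (-2)*(-1) = -2 - 2 = -4
e23 coeff: (-4)*(-2) - (-2)*3 = 8 - (-6) = 14
|a wedge b|^2 = (-1)^2 + (-4)^2 + 14^2
= 1 + 16 + 196
= 213


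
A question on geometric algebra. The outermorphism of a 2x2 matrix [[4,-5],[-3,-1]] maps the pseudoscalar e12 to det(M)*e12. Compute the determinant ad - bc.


The outermorphism of a linear map f sends e1^e2 to f(e1)^f(e2).
f(e1) = 4*e1 - 3*e2
f(e2) = -5*e1 - 1*e2
f(e1) ^ f(e2) = (4*e1 - 3*e2) ^ (-5*e1 - 1*e2)
= 4*(-1)*e12 + (-3)*(-5)*e21
= (-4 - 15)*e12
= -19*e12
Coefficient = -19


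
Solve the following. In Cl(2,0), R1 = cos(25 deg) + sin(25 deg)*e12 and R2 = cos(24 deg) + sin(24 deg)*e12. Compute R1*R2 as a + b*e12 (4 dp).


Same-plane rotors commute and their half-angles add:
R1*R2 = cos(a1 + a2) + sin(a1 + a2)*e12.
a1 + a2 = 25 + 24 = 49 deg
cos(49 deg) = 0.6561
sin(49 deg) = 0.7547
R1*R2 = 0.6561 + 0.7547*e12


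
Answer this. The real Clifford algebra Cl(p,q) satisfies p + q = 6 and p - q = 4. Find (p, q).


We need p + q = 6 and p - q = 4.
Adding: 2p = 6 + 4 = 10, so p = 5.
Then q = 6 - 5 = 1.
(p, q) = (5, 1)


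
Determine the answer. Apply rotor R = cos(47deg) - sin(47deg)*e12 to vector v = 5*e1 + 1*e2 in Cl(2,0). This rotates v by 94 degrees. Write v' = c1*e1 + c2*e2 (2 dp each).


Rotor R = cos(47deg) - sin(47deg)*e12
Rotation angle theta = 2 * 47 = 94 degrees
v' = R*v*~R rotates v by theta.
cos(94deg) = -0.0698, sin(94deg) = 0.9976
v'_1 = 5*cos(94deg) - 1*sin(94deg)
= 5*(-0.0698) - 1*0.9976
= -1.35
v'_2 = 5*sin(94deg) + 1*cos(94deg)
= 5*0.9976 + 1*(-0.0698)
= 4.92
v' = -1.35*e1 + 4.92*e2


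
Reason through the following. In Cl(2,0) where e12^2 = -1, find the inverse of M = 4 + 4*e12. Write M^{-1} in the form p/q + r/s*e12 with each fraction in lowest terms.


M = 4 + 4*e12, where e12^2 = -1.
Since M commutes with its reverse ~M = a - b*e12, M * ~M = a^2 - b^2*e12^2 = a^2 + b^2.
So M^{-1} = ~M / (a^2 + b^2) = (a - b*e12)/(a^2 + b^2).
a^2 + b^2 = 16 + 16 = 32
Scalar part = 4/32 = 1/8
Bivector coeff = -4/32 = -1/8
M^{-1} = 1/8 - 1/8*e12


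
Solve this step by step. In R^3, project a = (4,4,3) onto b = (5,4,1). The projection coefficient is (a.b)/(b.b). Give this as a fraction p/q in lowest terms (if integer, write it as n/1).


Projection coefficient = (a . b) / (b . b)
a . b = 4*5 + 4*4 + 3*1
= 20 + 16 + 3 = 39
b . b = 5^2 + 4^2 + 1^2
= 25 + 16 + 1 = 42
Coefficient = 39/42
In lowest terms: 13/14


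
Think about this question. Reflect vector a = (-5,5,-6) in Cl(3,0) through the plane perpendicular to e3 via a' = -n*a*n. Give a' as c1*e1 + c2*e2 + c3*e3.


Reflection formula: a' = -n*a*n, with n = e3 (unit vector, n^2 = 1).
For reflection through hyperplane perp to e3:
The component along e3 flips sign, others stay.
a = (-5, 5, -6)
a' = (-5, 5, 6)
a' = -5*e1 + 5*e2 + 6*e3


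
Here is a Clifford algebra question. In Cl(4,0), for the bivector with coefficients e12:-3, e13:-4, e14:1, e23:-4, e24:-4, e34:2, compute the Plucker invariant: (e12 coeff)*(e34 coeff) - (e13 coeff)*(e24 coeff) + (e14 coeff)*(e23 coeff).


Plucker relation: af - be + cd
a*f = (-3)*2 = -6
b*e = (-4)*(-4) = 16
c*d = 1*(-4) = -4
af - be + cd = -6 - 16 + (-4)
= -26


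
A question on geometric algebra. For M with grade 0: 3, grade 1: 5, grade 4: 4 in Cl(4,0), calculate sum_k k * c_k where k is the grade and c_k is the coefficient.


Grade-weighted sum = sum of grade_k * coefficient_k
0*3 = 0
1*5 = 5
4*4 = 16
Total = 0 + 5 + 16 = 21
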